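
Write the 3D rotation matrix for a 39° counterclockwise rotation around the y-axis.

Rotation matrix for counterclockwise 39° around y-axis:
cos(39°) = 0.7771, sin(39°) = 0.6293
Result: [[0.7771, 0, 0.6293], [0, 1, 0], [-0.6293, 0, 0.7771]]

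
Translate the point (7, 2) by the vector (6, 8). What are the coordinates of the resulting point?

Translation by (6, 8) (homogeneous matrix [[1, 0, 6], [0, 1, 8], [0, 0, 1]]):
x' = 7 + 6 = 13
y' = 2 + 8 = 10
Result: (13, 10)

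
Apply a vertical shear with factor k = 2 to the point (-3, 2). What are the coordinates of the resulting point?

Shear matrix for vertical shear with factor k = 2:
[[1, 0], [2, 1]]
Result: (-3, 2) → (-3, -4)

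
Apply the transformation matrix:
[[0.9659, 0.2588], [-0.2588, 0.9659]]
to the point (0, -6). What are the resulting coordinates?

Matrix multiplication:
[[0.9659, 0.2588], [-0.2588, 0.9659]] × [0, -6]ᵀ
= [(0.9659)(0) + (0.2588)(-6), (-0.2588)(0) + (0.9659)(-6)]ᵀ
= [-1.5528, -5.7954]ᵀ
Result: (-1.5528, -5.7954)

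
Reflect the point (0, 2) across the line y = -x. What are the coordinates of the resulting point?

Reflection across line y = -x: (0, 2) → (-2, 0)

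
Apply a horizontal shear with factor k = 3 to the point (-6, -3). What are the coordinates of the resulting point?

Shear matrix for horizontal shear with factor k = 3:
[[1, 3], [0, 1]]
Result: (-6, -3) → (-15, -3)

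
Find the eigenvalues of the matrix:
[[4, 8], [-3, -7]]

Characteristic equation: det(A - λI) = 0
λ² - (trace)λ + (det) = 0
trace = 4 + -7 = -3, det = (4)(-7) - (8)(-3) = -4
λ² - (-3)λ + (-4) = 0
λ = (-3 ± √((-3)² - 4·(-4))) / 2 = (-3 ± √25) / 2
Solving: λ = -4, 1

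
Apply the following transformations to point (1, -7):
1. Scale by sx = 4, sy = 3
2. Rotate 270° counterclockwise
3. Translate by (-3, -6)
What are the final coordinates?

Step 1: Scale → (4, -21)
Step 2: Rotate 270° → (-21, -4)
Step 3: Translate → (-24, -10)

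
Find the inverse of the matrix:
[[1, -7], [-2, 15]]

For [[a,b],[c,d]], inverse = (1/det)·[[d,-b],[-c,a]]
det = (1)(15) - (-7)(-2) = 15 - 14 = 1
Inverse = [[15, 7], [2, 1]]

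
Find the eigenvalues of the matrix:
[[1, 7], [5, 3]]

Characteristic equation: det(A - λI) = 0
λ² - (trace)λ + (det) = 0
trace = 1 + 3 = 4, det = (1)(3) - (7)(5) = -32
λ² - (4)λ + (-32) = 0
λ = (4 ± √((4)² - 4·(-32))) / 2 = (4 ± √144) / 2
Solving: λ = -4, 8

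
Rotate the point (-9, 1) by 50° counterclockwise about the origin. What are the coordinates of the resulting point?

Rotation matrix for 50°: [[cos 50°, -sin 50°], [sin 50°, cos 50°]] ≈ [[0.642788, -0.766044], [0.766044, 0.642788]]
[[0.642788, -0.766044], [0.766044, 0.642788]] × [-9, 1]ᵀ ≈ [-6.5511, -6.2516]ᵀ
Result: (-6.5511, -6.2516)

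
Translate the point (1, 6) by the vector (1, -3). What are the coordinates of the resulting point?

Translation by (1, -3) (homogeneous matrix [[1, 0, 1], [0, 1, -3], [0, 0, 1]]):
x' = 1 + 1 = 2
y' = 6 + -3 = 3
Result: (2, 3)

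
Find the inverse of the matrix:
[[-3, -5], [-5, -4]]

For [[a,b],[c,d]], inverse = (1/det)·[[d,-b],[-c,a]]
det = (-3)(-4) - (-5)(-5) = 12 - 25 = -13
Inverse = (1/-13)·[[-4, 5], [5, -3]]
= [[4/13, -5/13], [-5/13, 3/13]]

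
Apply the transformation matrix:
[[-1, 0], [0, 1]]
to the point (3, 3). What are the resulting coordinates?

Matrix multiplication:
[[-1, 0], [0, 1]] × [3, 3]ᵀ
= [(-1)(3) + (0)(3), (0)(3) + (1)(3)]ᵀ
= [-3, 3]ᵀ
Result: (-3, 3)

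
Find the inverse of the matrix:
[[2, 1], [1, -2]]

For [[a,b],[c,d]], inverse = (1/det)·[[d,-b],[-c,a]]
det = (2)(-2) - (1)(1) = -4 - 1 = -5
Inverse = (1/-5)·[[-2, -1], [-1, 2]]
= [[2/5, 1/5], [1/5, -2/5]]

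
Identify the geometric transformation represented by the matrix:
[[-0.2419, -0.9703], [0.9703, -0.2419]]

This matrix represents: rotation by 104° counterclockwise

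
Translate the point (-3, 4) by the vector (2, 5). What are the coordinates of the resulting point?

Translation by (2, 5) (homogeneous matrix [[1, 0, 2], [0, 1, 5], [0, 0, 1]]):
x' = -3 + 2 = -1
y' = 4 + 5 = 9
Result: (-1, 9)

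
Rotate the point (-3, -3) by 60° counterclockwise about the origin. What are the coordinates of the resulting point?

Rotation matrix for 60°: [[cos 60°, -sin 60°], [sin 60°, cos 60°]] ≈ [[0.500000, -0.866025], [0.866025, 0.500000]]
[[0.500000, -0.866025], [0.866025, 0.500000]] × [-3, -3]ᵀ ≈ [1.0981, -4.0981]ᵀ
Result: (1.0981, -4.0981)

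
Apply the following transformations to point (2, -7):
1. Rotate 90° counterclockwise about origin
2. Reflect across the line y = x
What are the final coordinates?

Step 1: Rotate 90° → (7, 2)
Step 2: Reflect across line y = x → (2, 7)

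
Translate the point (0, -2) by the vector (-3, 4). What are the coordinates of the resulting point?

Translation by (-3, 4) (homogeneous matrix [[1, 0, -3], [0, 1, 4], [0, 0, 1]]):
x' = 0 + -3 = -3
y' = -2 + 4 = 2
Result: (-3, 2)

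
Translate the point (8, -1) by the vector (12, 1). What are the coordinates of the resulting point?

Translation by (12, 1) (homogeneous matrix [[1, 0, 12], [0, 1, 1], [0, 0, 1]]):
x' = 8 + 12 = 20
y' = -1 + 1 = 0
Result: (20, 0)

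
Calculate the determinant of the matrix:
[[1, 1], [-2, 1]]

For a 2×2 matrix [[a, b], [c, d]], det = ad - bc
det = (1)(1) - (1)(-2) = 1 - -2 = 3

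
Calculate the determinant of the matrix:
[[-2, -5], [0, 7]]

For a 2×2 matrix [[a, b], [c, d]], det = ad - bc
det = (-2)(7) - (-5)(0) = -14 - 0 = -14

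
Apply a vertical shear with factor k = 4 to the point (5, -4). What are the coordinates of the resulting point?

Shear matrix for vertical shear with factor k = 4:
[[1, 0], [4, 1]]
Result: (5, -4) → (5, 16)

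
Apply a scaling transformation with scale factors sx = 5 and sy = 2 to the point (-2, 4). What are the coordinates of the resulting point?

Scaling matrix:
[[5, 0], [0, 2]]
Result: (-2 × 5, 4 × 2) = (-10, 8)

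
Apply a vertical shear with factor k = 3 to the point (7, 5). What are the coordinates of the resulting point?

Shear matrix for vertical shear with factor k = 3:
[[1, 0], [3, 1]]
Result: (7, 5) → (7, 26)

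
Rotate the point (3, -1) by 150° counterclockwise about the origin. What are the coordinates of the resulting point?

Rotation matrix for 150°: [[cos 150°, -sin 150°], [sin 150°, cos 150°]] ≈ [[-0.866025, -0.500000], [0.500000, -0.866025]]
[[-0.866025, -0.500000], [0.500000, -0.866025]] × [3, -1]ᵀ ≈ [-2.0981, 2.3660]ᵀ
Result: (-2.0981, 2.3660)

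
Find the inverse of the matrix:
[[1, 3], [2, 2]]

For [[a,b],[c,d]], inverse = (1/det)·[[d,-b],[-c,a]]
det = (1)(2) - (3)(2) = 2 - 6 = -4
Inverse = (1/-4)·[[2, -3], [-2, 1]]
= [[-1/2, 3/4], [1/2, -1/4]]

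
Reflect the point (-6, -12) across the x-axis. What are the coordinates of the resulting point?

Reflection across x-axis: (-6, -12) → (-6, 12)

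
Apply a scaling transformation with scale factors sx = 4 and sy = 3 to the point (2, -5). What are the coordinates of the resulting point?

Scaling matrix:
[[4, 0], [0, 3]]
Result: (2 × 4, -5 × 3) = (8, -15)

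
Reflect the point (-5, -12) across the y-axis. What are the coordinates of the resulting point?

Reflection across y-axis: (-5, -12) → (5, -12)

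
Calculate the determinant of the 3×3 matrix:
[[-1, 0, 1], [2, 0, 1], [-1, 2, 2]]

Expansion along first row:
det = -1·det([[0,1],[2,2]]) - 0·det([[2,1],[-1,2]]) + 1·det([[2,0],[-1,2]])
    = -1·(0·2 - 1·2) - 0·(2·2 - 1·-1) + 1·(2·2 - 0·-1)
    = -1·-2 - 0·5 + 1·4
    = 2 + 0 + 4 = 6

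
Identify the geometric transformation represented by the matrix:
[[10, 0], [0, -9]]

This matrix represents: non-uniform scaling by sx = 10, sy = -9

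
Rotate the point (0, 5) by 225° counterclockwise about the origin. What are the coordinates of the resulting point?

Rotation matrix for 225°: [[cos 225°, -sin 225°], [sin 225°, cos 225°]] ≈ [[-0.707107, 0.707107], [-0.707107, -0.707107]]
[[-0.707107, 0.707107], [-0.707107, -0.707107]] × [0, 5]ᵀ ≈ [3.5355, -3.5355]ᵀ
Result: (3.5355, -3.5355)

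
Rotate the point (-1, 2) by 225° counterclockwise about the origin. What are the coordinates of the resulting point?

Rotation matrix for 225°: [[cos 225°, -sin 225°], [sin 225°, cos 225°]] ≈ [[-0.707107, 0.707107], [-0.707107, -0.707107]]
[[-0.707107, 0.707107], [-0.707107, -0.707107]] × [-1, 2]ᵀ ≈ [2.1213, -0.7071]ᵀ
Result: (2.1213, -0.7071)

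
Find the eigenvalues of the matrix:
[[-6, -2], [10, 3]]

Characteristic equation: det(A - λI) = 0
λ² - (trace)λ + (det) = 0
trace = -6 + 3 = -3, det = (-6)(3) - (-2)(10) = 2
λ² - (-3)λ + (2) = 0
λ = (-3 ± √((-3)² - 4·(2))) / 2 = (-3 ± √1) / 2
Solving: λ = -2, -1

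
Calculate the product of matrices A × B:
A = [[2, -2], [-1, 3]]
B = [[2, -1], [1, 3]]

Matrix multiplication:
C[0][0] = 2×2 + -2×1 = 2
C[0][1] = 2×-1 + -2×3 = -8
C[1][0] = -1×2 + 3×1 = 1
C[1][1] = -1×-1 + 3×3 = 10
Result: [[2, -8], [1, 10]]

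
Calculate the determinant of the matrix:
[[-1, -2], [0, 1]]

For a 2×2 matrix [[a, b], [c, d]], det = ad - bc
det = (-1)(1) - (-2)(0) = -1 - 0 = -1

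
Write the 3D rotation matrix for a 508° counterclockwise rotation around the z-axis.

Rotation matrix for counterclockwise 508° around z-axis:
cos(508°) = -0.8480, sin(508°) = 0.5299
Result: [[-0.8480, -0.5299, 0], [0.5299, -0.8480, 0], [0, 0, 1]]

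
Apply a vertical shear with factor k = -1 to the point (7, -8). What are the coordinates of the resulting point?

Shear matrix for vertical shear with factor k = -1:
[[1, 0], [-1, 1]]
Result: (7, -8) → (7, -15)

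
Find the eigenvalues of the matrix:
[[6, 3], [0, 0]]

Characteristic equation: det(A - λI) = 0
λ² - (trace)λ + (det) = 0
trace = 6 + 0 = 6, det = (6)(0) - (3)(0) = 0
λ² - (6)λ + (0) = 0
λ = (6 ± √((6)² - 4·(0))) / 2 = (6 ± √36) / 2
Solving: λ = 0, 6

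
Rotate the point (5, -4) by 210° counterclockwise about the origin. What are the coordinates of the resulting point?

Rotation matrix for 210°: [[cos 210°, -sin 210°], [sin 210°, cos 210°]] ≈ [[-0.866025, 0.500000], [-0.500000, -0.866025]]
[[-0.866025, 0.500000], [-0.500000, -0.866025]] × [5, -4]ᵀ ≈ [-6.3301, 0.9641]ᵀ
Result: (-6.3301, 0.9641)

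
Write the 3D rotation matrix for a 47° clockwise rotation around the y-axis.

Rotation matrix for clockwise 47° around y-axis:
A clockwise rotation by 47° is a counterclockwise rotation by -47°.
cos(-47°) = 0.6820, sin(-47°) = -0.7314
Result: [[0.6820, 0, -0.7314], [0, 1, 0], [0.7314, 0, 0.6820]]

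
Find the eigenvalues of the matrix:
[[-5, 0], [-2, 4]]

Characteristic equation: det(A - λI) = 0
λ² - (trace)λ + (det) = 0
trace = -5 + 4 = -1, det = (-5)(4) - (0)(-2) = -20
λ² - (-1)λ + (-20) = 0
λ = (-1 ± √((-1)² - 4·(-20))) / 2 = (-1 ± √81) / 2
Solving: λ = -5, 4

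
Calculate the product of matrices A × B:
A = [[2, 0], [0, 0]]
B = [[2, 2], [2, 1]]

Matrix multiplication:
C[0][0] = 2×2 + 0×2 = 4
C[0][1] = 2×2 + 0×1 = 4
C[1][0] = 0×2 + 0×2 = 0
C[1][1] = 0×2 + 0×1 = 0
Result: [[4, 4], [0, 0]]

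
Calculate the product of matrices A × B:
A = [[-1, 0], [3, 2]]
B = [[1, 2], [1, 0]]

Matrix multiplication:
C[0][0] = -1×1 + 0×1 = -1
C[0][1] = -1×2 + 0×0 = -2
C[1][0] = 3×1 + 2×1 = 5
C[1][1] = 3×2 + 2×0 = 6
Result: [[-1, -2], [5, 6]]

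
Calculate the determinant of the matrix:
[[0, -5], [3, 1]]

For a 2×2 matrix [[a, b], [c, d]], det = ad - bc
det = (0)(1) - (-5)(3) = 0 - -15 = 15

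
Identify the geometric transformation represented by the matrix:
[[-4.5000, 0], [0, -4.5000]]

This matrix represents: uniform scaling by factor -4.5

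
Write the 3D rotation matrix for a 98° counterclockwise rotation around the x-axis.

Rotation matrix for counterclockwise 98° around x-axis:
cos(98°) = -0.1392, sin(98°) = 0.9903
Result: [[1, 0, 0], [0, -0.1392, -0.9903], [0, 0.9903, -0.1392]]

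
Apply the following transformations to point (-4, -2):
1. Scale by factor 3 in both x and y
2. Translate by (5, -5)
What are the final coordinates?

Step 1: Scale (-4, -2) by 3 → (-12, -6)
Step 2: Translate by (5, -5) → (-7, -11)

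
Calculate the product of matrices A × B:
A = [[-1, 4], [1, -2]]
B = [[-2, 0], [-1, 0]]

Matrix multiplication:
C[0][0] = -1×-2 + 4×-1 = -2
C[0][1] = -1×0 + 4×0 = 0
C[1][0] = 1×-2 + -2×-1 = 0
C[1][1] = 1×0 + -2×0 = 0
Result: [[-2, 0], [0, 0]]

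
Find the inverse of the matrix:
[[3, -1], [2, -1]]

For [[a,b],[c,d]], inverse = (1/det)·[[d,-b],[-c,a]]
det = (3)(-1) - (-1)(2) = -3 - -2 = -1
Inverse = (1/-1)·[[-1, 1], [-2, 3]]
= [[1, -1], [2, -3]]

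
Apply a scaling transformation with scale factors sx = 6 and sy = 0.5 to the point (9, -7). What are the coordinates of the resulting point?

Scaling matrix:
[[6, 0], [0, 0.50]]
Result: (9 × 6, -7 × 0.5) = (54, -3.5)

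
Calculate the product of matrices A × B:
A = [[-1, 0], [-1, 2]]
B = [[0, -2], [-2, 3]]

Matrix multiplication:
C[0][0] = -1×0 + 0×-2 = 0
C[0][1] = -1×-2 + 0×3 = 2
C[1][0] = -1×0 + 2×-2 = -4
C[1][1] = -1×-2 + 2×3 = 8
Result: [[0, 2], [-4, 8]]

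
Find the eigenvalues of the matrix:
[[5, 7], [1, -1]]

Characteristic equation: det(A - λI) = 0
λ² - (trace)λ + (det) = 0
trace = 5 + -1 = 4, det = (5)(-1) - (7)(1) = -12
λ² - (4)λ + (-12) = 0
λ = (4 ± √((4)² - 4·(-12))) / 2 = (4 ± √64) / 2
Solving: λ = -2, 6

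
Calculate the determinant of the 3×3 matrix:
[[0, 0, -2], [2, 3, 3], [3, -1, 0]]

Expansion along first row:
det = 0·det([[3,3],[-1,0]]) - 0·det([[2,3],[3,0]]) + -2·det([[2,3],[3,-1]])
    = 0·(3·0 - 3·-1) - 0·(2·0 - 3·3) + -2·(2·-1 - 3·3)
    = 0·3 - 0·-9 + -2·-11
    = 0 + 0 + 22 = 22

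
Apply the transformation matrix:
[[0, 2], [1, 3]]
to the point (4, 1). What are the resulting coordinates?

Matrix multiplication:
[[0, 2], [1, 3]] × [4, 1]ᵀ
= [(0)(4) + (2)(1), (1)(4) + (3)(1)]ᵀ
= [2, 7]ᵀ
Result: (2, 7)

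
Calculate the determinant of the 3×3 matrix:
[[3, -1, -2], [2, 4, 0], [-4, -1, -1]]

Expansion along first row:
det = 3·det([[4,0],[-1,-1]]) - -1·det([[2,0],[-4,-1]]) + -2·det([[2,4],[-4,-1]])
    = 3·(4·-1 - 0·-1) - -1·(2·-1 - 0·-4) + -2·(2·-1 - 4·-4)
    = 3·-4 - -1·-2 + -2·14
    = -12 + -2 + -28 = -42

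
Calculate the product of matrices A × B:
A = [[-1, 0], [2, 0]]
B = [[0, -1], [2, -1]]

Matrix multiplication:
C[0][0] = -1×0 + 0×2 = 0
C[0][1] = -1×-1 + 0×-1 = 1
C[1][0] = 2×0 + 0×2 = 0
C[1][1] = 2×-1 + 0×-1 = -2
Result: [[0, 1], [0, -2]]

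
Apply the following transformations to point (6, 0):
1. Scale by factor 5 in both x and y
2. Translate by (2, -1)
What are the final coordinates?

Step 1: Scale (6, 0) by 5 → (30, 0)
Step 2: Translate by (2, -1) → (32, -1)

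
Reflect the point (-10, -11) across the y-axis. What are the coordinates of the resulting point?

Reflection across y-axis: (-10, -11) → (10, -11)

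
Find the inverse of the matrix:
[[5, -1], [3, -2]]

For [[a,b],[c,d]], inverse = (1/det)·[[d,-b],[-c,a]]
det = (5)(-2) - (-1)(3) = -10 - -3 = -7
Inverse = (1/-7)·[[-2, 1], [-3, 5]]
= [[2/7, -1/7], [3/7, -5/7]]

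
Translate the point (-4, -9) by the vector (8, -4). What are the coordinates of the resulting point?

Translation by (8, -4) (homogeneous matrix [[1, 0, 8], [0, 1, -4], [0, 0, 1]]):
x' = -4 + 8 = 4
y' = -9 + -4 = -13
Result: (4, -13)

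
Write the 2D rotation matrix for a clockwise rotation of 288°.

Rotation matrix formula: [[cos θ, -sin θ], [sin θ, cos θ]]
A clockwise rotation by 288° is equivalent to a counterclockwise rotation by -288°.
For θ = -288°:
cos(-288°) = 0.3090
sin(-288°) = 0.9511
Result: [[0.3090, -0.9511], [0.9511, 0.3090]]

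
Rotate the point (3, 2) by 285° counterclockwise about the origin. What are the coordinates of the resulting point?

Rotation matrix for 285°: [[cos 285°, -sin 285°], [sin 285°, cos 285°]] ≈ [[0.258819, 0.965926], [-0.965926, 0.258819]]
[[0.258819, 0.965926], [-0.965926, 0.258819]] × [3, 2]ᵀ ≈ [2.7083, -2.3801]ᵀ
Result: (2.7083, -2.3801)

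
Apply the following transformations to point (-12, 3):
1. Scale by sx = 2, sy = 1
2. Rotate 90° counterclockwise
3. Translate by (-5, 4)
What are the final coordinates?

Step 1: Scale → (-24, 3)
Step 2: Rotate 90° → (-3, -24)
Step 3: Translate → (-8, -20)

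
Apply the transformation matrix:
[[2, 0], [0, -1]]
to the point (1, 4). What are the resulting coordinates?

Matrix multiplication:
[[2, 0], [0, -1]] × [1, 4]ᵀ
= [(2)(1) + (0)(4), (0)(1) + (-1)(4)]ᵀ
= [2, -4]ᵀ
Result: (2, -4)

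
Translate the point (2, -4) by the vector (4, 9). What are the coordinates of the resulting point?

Translation by (4, 9) (homogeneous matrix [[1, 0, 4], [0, 1, 9], [0, 0, 1]]):
x' = 2 + 4 = 6
y' = -4 + 9 = 5
Result: (6, 5)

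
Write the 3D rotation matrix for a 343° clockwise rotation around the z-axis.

Rotation matrix for clockwise 343° around z-axis:
A clockwise rotation by 343° is a counterclockwise rotation by -343°.
cos(-343°) = 0.9563, sin(-343°) = 0.2924
Result: [[0.9563, -0.2924, 0], [0.2924, 0.9563, 0], [0, 0, 1]]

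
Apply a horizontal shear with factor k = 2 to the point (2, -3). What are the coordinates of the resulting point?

Shear matrix for horizontal shear with factor k = 2:
[[1, 2], [0, 1]]
Result: (2, -3) → (-4, -3)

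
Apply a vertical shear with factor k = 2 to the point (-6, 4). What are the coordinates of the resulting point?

Shear matrix for vertical shear with factor k = 2:
[[1, 0], [2, 1]]
Result: (-6, 4) → (-6, -8)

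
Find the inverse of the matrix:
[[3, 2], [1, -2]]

For [[a,b],[c,d]], inverse = (1/det)·[[d,-b],[-c,a]]
det = (3)(-2) - (2)(1) = -6 - 2 = -8
Inverse = (1/-8)·[[-2, -2], [-1, 3]]
= [[1/4, 1/4], [1/8, -3/8]]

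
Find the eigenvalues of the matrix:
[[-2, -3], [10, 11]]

Characteristic equation: det(A - λI) = 0
λ² - (trace)λ + (det) = 0
trace = -2 + 11 = 9, det = (-2)(11) - (-3)(10) = 8
λ² - (9)λ + (8) = 0
λ = (9 ± √((9)² - 4·(8))) / 2 = (9 ± √49) / 2
Solving: λ = 1, 8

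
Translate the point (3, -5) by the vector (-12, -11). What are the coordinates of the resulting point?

Translation by (-12, -11) (homogeneous matrix [[1, 0, -12], [0, 1, -11], [0, 0, 1]]):
x' = 3 + -12 = -9
y' = -5 + -11 = -16
Result: (-9, -16)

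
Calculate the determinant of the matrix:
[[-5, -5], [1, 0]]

For a 2×2 matrix [[a, b], [c, d]], det = ad - bc
det = (-5)(0) - (-5)(1) = 0 - -5 = 5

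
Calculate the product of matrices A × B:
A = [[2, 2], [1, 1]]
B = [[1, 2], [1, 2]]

Matrix multiplication:
C[0][0] = 2×1 + 2×1 = 4
C[0][1] = 2×2 + 2×2 = 8
C[1][0] = 1×1 + 1×1 = 2
C[1][1] = 1×2 + 1×2 = 4
Result: [[4, 8], [2, 4]]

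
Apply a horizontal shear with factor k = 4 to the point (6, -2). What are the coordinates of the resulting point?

Shear matrix for horizontal shear with factor k = 4:
[[1, 4], [0, 1]]
Result: (6, -2) → (-2, -2)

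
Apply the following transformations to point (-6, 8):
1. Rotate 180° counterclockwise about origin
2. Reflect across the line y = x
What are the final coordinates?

Step 1: Rotate 180° → (6, -8)
Step 2: Reflect across line y = x → (-8, 6)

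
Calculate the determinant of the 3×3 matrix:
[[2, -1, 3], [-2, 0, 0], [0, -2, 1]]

Expansion along first row:
det = 2·det([[0,0],[-2,1]]) - -1·det([[-2,0],[0,1]]) + 3·det([[-2,0],[0,-2]])
    = 2·(0·1 - 0·-2) - -1·(-2·1 - 0·0) + 3·(-2·-2 - 0·0)
    = 2·0 - -1·-2 + 3·4
    = 0 + -2 + 12 = 10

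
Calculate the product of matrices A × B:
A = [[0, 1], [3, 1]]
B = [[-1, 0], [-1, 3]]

Matrix multiplication:
C[0][0] = 0×-1 + 1×-1 = -1
C[0][1] = 0×0 + 1×3 = 3
C[1][0] = 3×-1 + 1×-1 = -4
C[1][1] = 3×0 + 1×3 = 3
Result: [[-1, 3], [-4, 3]]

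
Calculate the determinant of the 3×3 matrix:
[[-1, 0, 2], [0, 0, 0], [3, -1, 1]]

Expansion along first row:
det = -1·det([[0,0],[-1,1]]) - 0·det([[0,0],[3,1]]) + 2·det([[0,0],[3,-1]])
    = -1·(0·1 - 0·-1) - 0·(0·1 - 0·3) + 2·(0·-1 - 0·3)
    = -1·0 - 0·0 + 2·0
    = 0 + 0 + 0 = 0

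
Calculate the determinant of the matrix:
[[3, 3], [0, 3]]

For a 2×2 matrix [[a, b], [c, d]], det = ad - bc
det = (3)(3) - (3)(0) = 9 - 0 = 9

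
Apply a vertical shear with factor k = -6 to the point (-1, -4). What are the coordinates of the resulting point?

Shear matrix for vertical shear with factor k = -6:
[[1, 0], [-6, 1]]
Result: (-1, -4) → (-1, 2)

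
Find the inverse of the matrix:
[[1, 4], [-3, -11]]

For [[a,b],[c,d]], inverse = (1/det)·[[d,-b],[-c,a]]
det = (1)(-11) - (4)(-3) = -11 - -12 = 1
Inverse = [[-11, -4], [3, 1]]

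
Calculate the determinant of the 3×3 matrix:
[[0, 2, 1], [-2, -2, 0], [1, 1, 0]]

Expansion along first row:
det = 0·det([[-2,0],[1,0]]) - 2·det([[-2,0],[1,0]]) + 1·det([[-2,-2],[1,1]])
    = 0·(-2·0 - 0·1) - 2·(-2·0 - 0·1) + 1·(-2·1 - -2·1)
    = 0·0 - 2·0 + 1·0
    = 0 + 0 + 0 = 0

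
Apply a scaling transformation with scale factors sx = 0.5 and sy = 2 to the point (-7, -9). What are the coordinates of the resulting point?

Scaling matrix:
[[0.50, 0], [0, 2]]
Result: (-7 × 0.5, -9 × 2) = (-3.5, -18)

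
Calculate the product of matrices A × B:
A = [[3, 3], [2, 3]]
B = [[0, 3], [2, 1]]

Matrix multiplication:
C[0][0] = 3×0 + 3×2 = 6
C[0][1] = 3×3 + 3×1 = 12
C[1][0] = 2×0 + 3×2 = 6
C[1][1] = 2×3 + 3×1 = 9
Result: [[6, 12], [6, 9]]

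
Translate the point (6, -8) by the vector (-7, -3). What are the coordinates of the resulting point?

Translation by (-7, -3) (homogeneous matrix [[1, 0, -7], [0, 1, -3], [0, 0, 1]]):
x' = 6 + -7 = -1
y' = -8 + -3 = -11
Result: (-1, -11)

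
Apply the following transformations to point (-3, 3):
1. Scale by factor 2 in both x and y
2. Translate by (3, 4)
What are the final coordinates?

Step 1: Scale (-3, 3) by 2 → (-6, 6)
Step 2: Translate by (3, 4) → (-3, 10)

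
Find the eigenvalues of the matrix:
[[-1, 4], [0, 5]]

Characteristic equation: det(A - λI) = 0
λ² - (trace)λ + (det) = 0
trace = -1 + 5 = 4, det = (-1)(5) - (4)(0) = -5
λ² - (4)λ + (-5) = 0
λ = (4 ± √((4)² - 4·(-5))) / 2 = (4 ± √36) / 2
Solving: λ = -1, 5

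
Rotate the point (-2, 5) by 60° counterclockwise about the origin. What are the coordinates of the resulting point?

Rotation matrix for 60°: [[cos 60°, -sin 60°], [sin 60°, cos 60°]] ≈ [[0.500000, -0.866025], [0.866025, 0.500000]]
[[0.500000, -0.866025], [0.866025, 0.500000]] × [-2, 5]ᵀ ≈ [-5.3301, 0.7679]ᵀ
Result: (-5.3301, 0.7679)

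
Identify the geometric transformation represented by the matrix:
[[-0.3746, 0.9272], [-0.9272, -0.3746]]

This matrix represents: rotation by 248° counterclockwise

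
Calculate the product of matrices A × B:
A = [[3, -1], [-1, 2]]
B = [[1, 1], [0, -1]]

Matrix multiplication:
C[0][0] = 3×1 + -1×0 = 3
C[0][1] = 3×1 + -1×-1 = 4
C[1][0] = -1×1 + 2×0 = -1
C[1][1] = -1×1 + 2×-1 = -3
Result: [[3, 4], [-1, -3]]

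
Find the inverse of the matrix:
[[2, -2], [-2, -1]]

For [[a,b],[c,d]], inverse = (1/det)·[[d,-b],[-c,a]]
det = (2)(-1) - (-2)(-2) = -2 - 4 = -6
Inverse = (1/-6)·[[-1, 2], [2, 2]]
= [[1/6, -1/3], [-1/3, -1/3]]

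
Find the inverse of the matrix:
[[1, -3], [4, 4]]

For [[a,b],[c,d]], inverse = (1/det)·[[d,-b],[-c,a]]
det = (1)(4) - (-3)(4) = 4 - -12 = 16
Inverse = (1/16)·[[4, 3], [-4, 1]]
= [[1/4, 3/16], [-1/4, 1/16]]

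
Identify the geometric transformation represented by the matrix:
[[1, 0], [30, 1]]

This matrix represents: vertical shear with factor 30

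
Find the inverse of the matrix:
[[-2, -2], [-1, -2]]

For [[a,b],[c,d]], inverse = (1/det)·[[d,-b],[-c,a]]
det = (-2)(-2) - (-2)(-1) = 4 - 2 = 2
Inverse = (1/2)·[[-2, 2], [1, -2]]
= [[-1, 1], [1/2, -1]]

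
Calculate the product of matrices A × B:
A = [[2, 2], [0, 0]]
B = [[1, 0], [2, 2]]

Matrix multiplication:
C[0][0] = 2×1 + 2×2 = 6
C[0][1] = 2×0 + 2×2 = 4
C[1][0] = 0×1 + 0×2 = 0
C[1][1] = 0×0 + 0×2 = 0
Result: [[6, 4], [0, 0]]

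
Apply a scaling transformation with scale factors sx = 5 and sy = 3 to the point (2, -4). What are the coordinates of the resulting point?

Scaling matrix:
[[5, 0], [0, 3]]
Result: (2 × 5, -4 × 3) = (10, -12)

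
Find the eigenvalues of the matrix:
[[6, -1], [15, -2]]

Characteristic equation: det(A - λI) = 0
λ² - (trace)λ + (det) = 0
trace = 6 + -2 = 4, det = (6)(-2) - (-1)(15) = 3
λ² - (4)λ + (3) = 0
λ = (4 ± √((4)² - 4·(3))) / 2 = (4 ± √4) / 2
Solving: λ = 1, 3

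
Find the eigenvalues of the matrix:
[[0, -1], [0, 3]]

Characteristic equation: det(A - λI) = 0
λ² - (trace)λ + (det) = 0
trace = 0 + 3 = 3, det = (0)(3) - (-1)(0) = 0
λ² - (3)λ + (0) = 0
λ = (3 ± √((3)² - 4·(0))) / 2 = (3 ± √9) / 2
Solving: λ = 0, 3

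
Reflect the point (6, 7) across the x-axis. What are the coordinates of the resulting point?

Reflection across x-axis: (6, 7) → (6, -7)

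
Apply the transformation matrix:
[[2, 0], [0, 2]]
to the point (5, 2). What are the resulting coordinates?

Matrix multiplication:
[[2, 0], [0, 2]] × [5, 2]ᵀ
= [(2)(5) + (0)(2), (0)(5) + (2)(2)]ᵀ
= [10, 4]ᵀ
Result: (10, 4)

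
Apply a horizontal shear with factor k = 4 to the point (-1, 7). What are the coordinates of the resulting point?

Shear matrix for horizontal shear with factor k = 4:
[[1, 4], [0, 1]]
Result: (-1, 7) → (27, 7)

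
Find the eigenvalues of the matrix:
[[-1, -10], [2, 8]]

Characteristic equation: det(A - λI) = 0
λ² - (trace)λ + (det) = 0
trace = -1 + 8 = 7, det = (-1)(8) - (-10)(2) = 12
λ² - (7)λ + (12) = 0
λ = (7 ± √((7)² - 4·(12))) / 2 = (7 ± √1) / 2
Solving: λ = 3, 4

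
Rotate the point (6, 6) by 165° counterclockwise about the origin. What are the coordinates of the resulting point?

Rotation matrix for 165°: [[cos 165°, -sin 165°], [sin 165°, cos 165°]] ≈ [[-0.965926, -0.258819], [0.258819, -0.965926]]
[[-0.965926, -0.258819], [0.258819, -0.965926]] × [6, 6]ᵀ ≈ [-7.3485, -4.2426]ᵀ
Result: (-7.3485, -4.2426)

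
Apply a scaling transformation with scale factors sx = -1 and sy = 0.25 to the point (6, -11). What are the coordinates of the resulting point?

Scaling matrix:
[[-1, 0], [0, 0.25]]
Result: (6 × -1, -11 × 0.25) = (-6, -2.75)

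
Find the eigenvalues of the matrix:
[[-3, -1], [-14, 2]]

Characteristic equation: det(A - λI) = 0
λ² - (trace)λ + (det) = 0
trace = -3 + 2 = -1, det = (-3)(2) - (-1)(-14) = -20
λ² - (-1)λ + (-20) = 0
λ = (-1 ± √((-1)² - 4·(-20))) / 2 = (-1 ± √81) / 2
Solving: λ = -5, 4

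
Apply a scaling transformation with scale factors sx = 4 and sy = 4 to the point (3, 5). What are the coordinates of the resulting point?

Scaling matrix:
[[4, 0], [0, 4]]
Result: (3 × 4, 5 × 4) = (12, 20)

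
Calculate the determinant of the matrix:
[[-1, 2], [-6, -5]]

For a 2×2 matrix [[a, b], [c, d]], det = ad - bc
det = (-1)(-5) - (2)(-6) = 5 - -12 = 17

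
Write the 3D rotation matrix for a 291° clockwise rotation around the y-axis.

Rotation matrix for clockwise 291° around y-axis:
A clockwise rotation by 291° is a counterclockwise rotation by -291°.
cos(-291°) = 0.3584, sin(-291°) = 0.9336
Result: [[0.3584, 0, 0.9336], [0, 1, 0], [-0.9336, 0, 0.3584]]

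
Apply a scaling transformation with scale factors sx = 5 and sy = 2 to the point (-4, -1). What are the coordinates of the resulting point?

Scaling matrix:
[[5, 0], [0, 2]]
Result: (-4 × 5, -1 × 2) = (-20, -2)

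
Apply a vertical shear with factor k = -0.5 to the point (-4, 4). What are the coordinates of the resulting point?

Shear matrix for vertical shear with factor k = -0.5:
[[1, 0], [-0.50, 1]]
Result: (-4, 4) → (-4, 6)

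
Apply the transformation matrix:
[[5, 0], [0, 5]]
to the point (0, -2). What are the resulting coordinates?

Matrix multiplication:
[[5, 0], [0, 5]] × [0, -2]ᵀ
= [(5)(0) + (0)(-2), (0)(0) + (5)(-2)]ᵀ
= [0, -10]ᵀ
Result: (0, -10)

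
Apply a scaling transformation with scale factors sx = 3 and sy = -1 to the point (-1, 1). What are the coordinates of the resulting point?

Scaling matrix:
[[3, 0], [0, -1]]
Result: (-1 × 3, 1 × -1) = (-3, -1)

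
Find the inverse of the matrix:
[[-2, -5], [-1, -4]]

For [[a,b],[c,d]], inverse = (1/det)·[[d,-b],[-c,a]]
det = (-2)(-4) - (-5)(-1) = 8 - 5 = 3
Inverse = (1/3)·[[-4, 5], [1, -2]]
= [[-4/3, 5/3], [1/3, -2/3]]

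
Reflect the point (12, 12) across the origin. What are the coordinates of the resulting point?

Reflection across origin: (12, 12) → (-12, -12)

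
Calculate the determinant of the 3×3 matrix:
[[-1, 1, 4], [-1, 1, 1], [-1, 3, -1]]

Expansion along first row:
det = -1·det([[1,1],[3,-1]]) - 1·det([[-1,1],[-1,-1]]) + 4·det([[-1,1],[-1,3]])
    = -1·(1·-1 - 1·3) - 1·(-1·-1 - 1·-1) + 4·(-1·3 - 1·-1)
    = -1·-4 - 1·2 + 4·-2
    = 4 + -2 + -8 = -6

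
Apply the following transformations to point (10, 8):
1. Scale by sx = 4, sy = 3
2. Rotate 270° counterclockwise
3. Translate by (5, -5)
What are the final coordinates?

Step 1: Scale → (40, 24)
Step 2: Rotate 270° → (24, -40)
Step 3: Translate → (29, -45)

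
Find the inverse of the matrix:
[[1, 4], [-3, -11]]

For [[a,b],[c,d]], inverse = (1/det)·[[d,-b],[-c,a]]
det = (1)(-11) - (4)(-3) = -11 - -12 = 1
Inverse = [[-11, -4], [3, 1]]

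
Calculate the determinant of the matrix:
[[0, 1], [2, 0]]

For a 2×2 matrix [[a, b], [c, d]], det = ad - bc
det = (0)(0) - (1)(2) = 0 - 2 = -2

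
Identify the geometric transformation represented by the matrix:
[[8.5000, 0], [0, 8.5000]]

This matrix represents: uniform scaling by factor 8.5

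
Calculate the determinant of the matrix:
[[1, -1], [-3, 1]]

For a 2×2 matrix [[a, b], [c, d]], det = ad - bc
det = (1)(1) - (-1)(-3) = 1 - 3 = -2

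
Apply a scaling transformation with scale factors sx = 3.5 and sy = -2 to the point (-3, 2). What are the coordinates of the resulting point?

Scaling matrix:
[[3.50, 0], [0, -2]]
Result: (-3 × 3.5, 2 × -2) = (-10.5, -4)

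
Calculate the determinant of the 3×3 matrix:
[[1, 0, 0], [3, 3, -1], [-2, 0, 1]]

Expansion along first row:
det = 1·det([[3,-1],[0,1]]) - 0·det([[3,-1],[-2,1]]) + 0·det([[3,3],[-2,0]])
    = 1·(3·1 - -1·0) - 0·(3·1 - -1·-2) + 0·(3·0 - 3·-2)
    = 1·3 - 0·1 + 0·6
    = 3 + 0 + 0 = 3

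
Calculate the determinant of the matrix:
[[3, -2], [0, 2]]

For a 2×2 matrix [[a, b], [c, d]], det = ad - bc
det = (3)(2) - (-2)(0) = 6 - 0 = 6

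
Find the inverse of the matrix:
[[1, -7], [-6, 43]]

For [[a,b],[c,d]], inverse = (1/det)·[[d,-b],[-c,a]]
det = (1)(43) - (-7)(-6) = 43 - 42 = 1
Inverse = [[43, 7], [6, 1]]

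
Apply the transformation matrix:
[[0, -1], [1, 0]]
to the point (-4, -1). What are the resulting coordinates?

Matrix multiplication:
[[0, -1], [1, 0]] × [-4, -1]ᵀ
= [(0)(-4) + (-1)(-1), (1)(-4) + (0)(-1)]ᵀ
= [1, -4]ᵀ
Result: (1, -4)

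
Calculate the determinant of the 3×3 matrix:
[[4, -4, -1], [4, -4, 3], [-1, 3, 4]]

Expansion along first row:
det = 4·det([[-4,3],[3,4]]) - -4·det([[4,3],[-1,4]]) + -1·det([[4,-4],[-1,3]])
    = 4·(-4·4 - 3·3) - -4·(4·4 - 3·-1) + -1·(4·3 - -4·-1)
    = 4·-25 - -4·19 + -1·8
    = -100 + 76 + -8 = -32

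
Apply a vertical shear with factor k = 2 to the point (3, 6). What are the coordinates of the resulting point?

Shear matrix for vertical shear with factor k = 2:
[[1, 0], [2, 1]]
Result: (3, 6) → (3, 12)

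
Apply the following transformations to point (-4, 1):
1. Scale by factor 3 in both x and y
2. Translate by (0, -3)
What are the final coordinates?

Step 1: Scale (-4, 1) by 3 → (-12, 3)
Step 2: Translate by (0, -3) → (-12, 0)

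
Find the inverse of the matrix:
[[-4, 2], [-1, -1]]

For [[a,b],[c,d]], inverse = (1/det)·[[d,-b],[-c,a]]
det = (-4)(-1) - (2)(-1) = 4 - -2 = 6
Inverse = (1/6)·[[-1, -2], [1, -4]]
= [[-1/6, -1/3], [1/6, -2/3]]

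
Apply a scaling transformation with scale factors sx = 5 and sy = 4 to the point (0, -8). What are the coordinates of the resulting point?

Scaling matrix:
[[5, 0], [0, 4]]
Result: (0 × 5, -8 × 4) = (0, -32)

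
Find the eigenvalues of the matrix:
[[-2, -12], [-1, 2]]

Characteristic equation: det(A - λI) = 0
λ² - (trace)λ + (det) = 0
trace = -2 + 2 = 0, det = (-2)(2) - (-12)(-1) = -16
λ² - (0)λ + (-16) = 0
λ = (0 ± √((0)² - 4·(-16))) / 2 = (0 ± √64) / 2
Solving: λ = -4, 4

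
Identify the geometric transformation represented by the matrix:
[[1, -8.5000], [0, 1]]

This matrix represents: horizontal shear with factor -8.5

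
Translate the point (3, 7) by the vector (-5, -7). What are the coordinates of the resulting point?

Translation by (-5, -7) (homogeneous matrix [[1, 0, -5], [0, 1, -7], [0, 0, 1]]):
x' = 3 + -5 = -2
y' = 7 + -7 = 0
Result: (-2, 0)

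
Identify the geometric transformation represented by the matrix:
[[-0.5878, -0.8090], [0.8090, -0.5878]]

This matrix represents: rotation by 126° counterclockwise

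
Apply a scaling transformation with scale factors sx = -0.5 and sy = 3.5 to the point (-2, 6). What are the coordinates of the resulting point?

Scaling matrix:
[[-0.50, 0], [0, 3.50]]
Result: (-2 × -0.5, 6 × 3.5) = (1, 21)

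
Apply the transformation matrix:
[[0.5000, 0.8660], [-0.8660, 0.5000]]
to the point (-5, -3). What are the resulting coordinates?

Matrix multiplication:
[[0.5000, 0.8660], [-0.8660, 0.5000]] × [-5, -3]ᵀ
= [(0.5000)(-5) + (0.8660)(-3), (-0.8660)(-5) + (0.5000)(-3)]ᵀ
= [-5.0980, 2.8300]ᵀ
Result: (-5.0980, 2.8300)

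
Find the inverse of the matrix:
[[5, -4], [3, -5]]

For [[a,b],[c,d]], inverse = (1/det)·[[d,-b],[-c,a]]
det = (5)(-5) - (-4)(3) = -25 - -12 = -13
Inverse = (1/-13)·[[-5, 4], [-3, 5]]
= [[5/13, -4/13], [3/13, -5/13]]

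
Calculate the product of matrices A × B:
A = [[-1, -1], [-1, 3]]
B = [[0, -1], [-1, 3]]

Matrix multiplication:
C[0][0] = -1×0 + -1×-1 = 1
C[0][1] = -1×-1 + -1×3 = -2
C[1][0] = -1×0 + 3×-1 = -3
C[1][1] = -1×-1 + 3×3 = 10
Result: [[1, -2], [-3, 10]]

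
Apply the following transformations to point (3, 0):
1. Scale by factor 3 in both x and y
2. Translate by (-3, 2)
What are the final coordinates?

Step 1: Scale (3, 0) by 3 → (9, 0)
Step 2: Translate by (-3, 2) → (6, 2)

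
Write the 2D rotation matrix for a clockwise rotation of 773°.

Rotation matrix formula: [[cos θ, -sin θ], [sin θ, cos θ]]
A clockwise rotation by 773° is equivalent to a counterclockwise rotation by -773°.
For θ = -773°:
cos(-773°) = 0.6018
sin(-773°) = -0.7986
Result: [[0.6018, 0.7986], [-0.7986, 0.6018]]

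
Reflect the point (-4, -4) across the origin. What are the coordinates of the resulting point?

Reflection across origin: (-4, -4) → (4, 4)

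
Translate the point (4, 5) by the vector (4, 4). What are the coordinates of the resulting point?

Translation by (4, 4) (homogeneous matrix [[1, 0, 4], [0, 1, 4], [0, 0, 1]]):
x' = 4 + 4 = 8
y' = 5 + 4 = 9
Result: (8, 9)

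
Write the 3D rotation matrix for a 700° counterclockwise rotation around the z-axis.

Rotation matrix for counterclockwise 700° around z-axis:
cos(700°) = 0.9397, sin(700°) = -0.3420
Result: [[0.9397, 0.3420, 0], [-0.3420, 0.9397, 0], [0, 0, 1]]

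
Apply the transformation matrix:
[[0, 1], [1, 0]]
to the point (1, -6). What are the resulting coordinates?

Matrix multiplication:
[[0, 1], [1, 0]] × [1, -6]ᵀ
= [(0)(1) + (1)(-6), (1)(1) + (0)(-6)]ᵀ
= [-6, 1]ᵀ
Result: (-6, 1)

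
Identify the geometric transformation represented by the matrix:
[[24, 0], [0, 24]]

This matrix represents: uniform scaling by factor 24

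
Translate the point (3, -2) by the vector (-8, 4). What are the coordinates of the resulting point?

Translation by (-8, 4) (homogeneous matrix [[1, 0, -8], [0, 1, 4], [0, 0, 1]]):
x' = 3 + -8 = -5
y' = -2 + 4 = 2
Result: (-5, 2)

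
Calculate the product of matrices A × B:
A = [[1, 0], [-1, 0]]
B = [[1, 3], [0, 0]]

Matrix multiplication:
C[0][0] = 1×1 + 0×0 = 1
C[0][1] = 1×3 + 0×0 = 3
C[1][0] = -1×1 + 0×0 = -1
C[1][1] = -1×3 + 0×0 = -3
Result: [[1, 3], [-1, -3]]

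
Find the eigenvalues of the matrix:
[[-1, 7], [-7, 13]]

Characteristic equation: det(A - λI) = 0
λ² - (trace)λ + (det) = 0
trace = -1 + 13 = 12, det = (-1)(13) - (7)(-7) = 36
λ² - (12)λ + (36) = 0
λ = (12 ± √((12)² - 4·(36))) / 2 = (12 ± √0) / 2
Solving: λ = 6, 6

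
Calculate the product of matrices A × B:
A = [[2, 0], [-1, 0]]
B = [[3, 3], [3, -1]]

Matrix multiplication:
C[0][0] = 2×3 + 0×3 = 6
C[0][1] = 2×3 + 0×-1 = 6
C[1][0] = -1×3 + 0×3 = -3
C[1][1] = -1×3 + 0×-1 = -3
Result: [[6, 6], [-3, -3]]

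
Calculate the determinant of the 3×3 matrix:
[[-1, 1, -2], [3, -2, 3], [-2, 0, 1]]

Expansion along first row:
det = -1·det([[-2,3],[0,1]]) - 1·det([[3,3],[-2,1]]) + -2·det([[3,-2],[-2,0]])
    = -1·(-2·1 - 3·0) - 1·(3·1 - 3·-2) + -2·(3·0 - -2·-2)
    = -1·-2 - 1·9 + -2·-4
    = 2 + -9 + 8 = 1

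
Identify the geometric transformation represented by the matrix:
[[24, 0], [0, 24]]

This matrix represents: uniform scaling by factor 24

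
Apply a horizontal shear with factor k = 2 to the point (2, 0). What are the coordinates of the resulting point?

Shear matrix for horizontal shear with factor k = 2:
[[1, 2], [0, 1]]
Result: (2, 0) → (2, 0)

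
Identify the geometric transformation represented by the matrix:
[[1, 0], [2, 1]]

This matrix represents: vertical shear with factor 2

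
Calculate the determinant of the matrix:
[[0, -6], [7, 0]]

For a 2×2 matrix [[a, b], [c, d]], det = ad - bc
det = (0)(0) - (-6)(7) = 0 - -42 = 42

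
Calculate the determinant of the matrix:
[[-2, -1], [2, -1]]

For a 2×2 matrix [[a, b], [c, d]], det = ad - bc
det = (-2)(-1) - (-1)(2) = 2 - -2 = 4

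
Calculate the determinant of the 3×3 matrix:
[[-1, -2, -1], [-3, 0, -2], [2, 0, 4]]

Expansion along first row:
det = -1·det([[0,-2],[0,4]]) - -2·det([[-3,-2],[2,4]]) + -1·det([[-3,0],[2,0]])
    = -1·(0·4 - -2·0) - -2·(-3·4 - -2·2) + -1·(-3·0 - 0·2)
    = -1·0 - -2·-8 + -1·0
    = 0 + -16 + 0 = -16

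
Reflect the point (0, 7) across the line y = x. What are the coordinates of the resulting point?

Reflection across line y = x: (0, 7) → (7, 0)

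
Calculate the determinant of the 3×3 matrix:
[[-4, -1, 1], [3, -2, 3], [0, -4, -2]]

Expansion along first row:
det = -4·det([[-2,3],[-4,-2]]) - -1·det([[3,3],[0,-2]]) + 1·det([[3,-2],[0,-4]])
    = -4·(-2·-2 - 3·-4) - -1·(3·-2 - 3·0) + 1·(3·-4 - -2·0)
    = -4·16 - -1·-6 + 1·-12
    = -64 + -6 + -12 = -82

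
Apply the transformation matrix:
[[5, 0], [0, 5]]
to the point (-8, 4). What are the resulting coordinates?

Matrix multiplication:
[[5, 0], [0, 5]] × [-8, 4]ᵀ
= [(5)(-8) + (0)(4), (0)(-8) + (5)(4)]ᵀ
= [-40, 20]ᵀ
Result: (-40, 20)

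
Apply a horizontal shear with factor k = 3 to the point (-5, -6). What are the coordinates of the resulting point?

Shear matrix for horizontal shear with factor k = 3:
[[1, 3], [0, 1]]
Result: (-5, -6) → (-23, -6)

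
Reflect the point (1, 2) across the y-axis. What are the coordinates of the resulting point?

Reflection across y-axis: (1, 2) → (-1, 2)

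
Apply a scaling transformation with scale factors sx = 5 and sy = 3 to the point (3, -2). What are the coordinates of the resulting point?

Scaling matrix:
[[5, 0], [0, 3]]
Result: (3 × 5, -2 × 3) = (15, -6)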